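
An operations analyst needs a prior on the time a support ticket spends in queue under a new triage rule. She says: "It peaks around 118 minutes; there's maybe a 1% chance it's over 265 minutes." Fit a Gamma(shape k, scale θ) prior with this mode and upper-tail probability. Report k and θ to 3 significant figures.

Gamma(k,θ) with k>1 has mode (k−1)θ, so θ = 118/(k−1).
Need P(X < 265) = 0.99 with θ tied to k this way. Start at k = 2, θ = 118: P(X<265) ≈ 0.656.
Too low — raise k to concentrate. Iterating converges to k ≈ 8.33.
Then θ = 118/(8.33−1) ≈ 16.1.

k ≈ 8.33, θ ≈ 16.1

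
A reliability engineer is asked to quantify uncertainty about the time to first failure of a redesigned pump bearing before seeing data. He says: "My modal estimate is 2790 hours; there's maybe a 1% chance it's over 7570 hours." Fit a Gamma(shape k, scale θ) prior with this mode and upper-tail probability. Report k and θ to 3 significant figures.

k ≈ 5.63, θ ≈ 603

Gamma(k,θ) with k>1 has mode (k−1)θ, so θ = 2790/(k−1).
Need P(X < 7570) = 0.99 with θ tied to k this way. Start at k = 2, θ = 2790: P(X<7570) ≈ 0.754.
Too low — raise k to concentrate. Iterating converges to k ≈ 5.63.
Then θ = 2790/(5.63−1) ≈ 603.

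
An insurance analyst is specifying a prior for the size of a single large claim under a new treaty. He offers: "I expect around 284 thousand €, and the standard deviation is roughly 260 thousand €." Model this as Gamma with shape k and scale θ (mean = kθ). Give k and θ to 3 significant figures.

For Gamma(k, scale θ): mean = kθ, variance = kθ², so CV = 1/√k.
CV = SD/mean = 260/284 = 0.9155, hence k = 1/CV² = 1.19.
Then θ = mean/k = 284/1.19 = 238.

k ≈ 1.19, θ ≈ 238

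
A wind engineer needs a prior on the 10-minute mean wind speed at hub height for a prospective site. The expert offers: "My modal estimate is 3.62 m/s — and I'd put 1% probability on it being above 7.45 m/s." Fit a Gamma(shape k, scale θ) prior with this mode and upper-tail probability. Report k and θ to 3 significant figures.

k ≈ 10.4, θ ≈ 0.386

Gamma(k,θ) with k>1 has mode (k−1)θ, so θ = 3.62/(k−1).
Need P(X < 7.45) = 0.99 with θ tied to k this way. Start at k = 2, θ = 3.62: P(X<7.45) ≈ 0.609.
Too low — raise k to concentrate. Iterating converges to k ≈ 10.4.
Then θ = 3.62/(10.4−1) ≈ 0.386.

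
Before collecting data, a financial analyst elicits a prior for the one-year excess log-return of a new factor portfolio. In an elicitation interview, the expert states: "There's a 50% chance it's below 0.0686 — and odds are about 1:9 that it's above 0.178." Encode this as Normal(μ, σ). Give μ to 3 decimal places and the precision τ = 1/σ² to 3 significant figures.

For Normal(μ,σ), the p-quantile is μ + z_p·σ. Here z_{0.5} = 0, z_{0.9} = 1.282.
So 0.0686 = μ + 0σ and 0.178 = μ + 1.282σ.
Subtracting: σ = (0.178 − 0.0686)/(1.282 − (0)) = 0.085.
Then μ = 0.0686 − (0)·0.085 = 0.069.
Precision τ = 1/σ² = 1/0.08537² = 137.

μ = 0.069, τ = 137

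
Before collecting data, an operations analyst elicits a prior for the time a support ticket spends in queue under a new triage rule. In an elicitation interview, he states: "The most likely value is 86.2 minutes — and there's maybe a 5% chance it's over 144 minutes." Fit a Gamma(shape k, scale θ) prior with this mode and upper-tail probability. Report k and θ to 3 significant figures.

Gamma(k,θ) with k>1 has mode (k−1)θ, so θ = 86.2/(k−1).
Need P(X < 144) = 0.95 with θ tied to k this way. Start at k = 2, θ = 86.2: P(X<144) ≈ 0.498.
Too low — raise k to concentrate. Iterating converges to k ≈ 11.6.
Then θ = 86.2/(11.6−1) ≈ 8.13.

k ≈ 11.6, θ ≈ 8.13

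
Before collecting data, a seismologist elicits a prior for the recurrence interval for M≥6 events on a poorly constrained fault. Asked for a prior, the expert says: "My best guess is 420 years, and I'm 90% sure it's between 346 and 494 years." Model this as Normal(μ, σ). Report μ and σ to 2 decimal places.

A symmetric 90% interval runs μ ± z·σ with z = 1.645.
Half-width = 74, so σ = 74/1.645 = 44.99.
μ is the stated best guess, 420.00.

μ = 420.00, σ = 44.99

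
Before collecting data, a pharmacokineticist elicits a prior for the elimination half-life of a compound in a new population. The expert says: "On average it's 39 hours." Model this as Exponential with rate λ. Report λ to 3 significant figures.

Exponential mean = 1/λ, so λ = 1/39.0 = 0.0256.

λ ≈ 0.0256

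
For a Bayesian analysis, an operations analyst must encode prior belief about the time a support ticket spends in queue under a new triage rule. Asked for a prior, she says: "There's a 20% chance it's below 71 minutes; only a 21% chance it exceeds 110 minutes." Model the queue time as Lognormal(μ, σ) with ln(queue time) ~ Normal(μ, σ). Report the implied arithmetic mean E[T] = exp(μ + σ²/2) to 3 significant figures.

E[T] ≈ 92 minutes

If T ~ Lognormal(μ,σ) then ln T ~ Normal(μ,σ), so the p-quantile of ln T is μ + z_p·σ.
ln(71) = 4.263 and ln(110) = 4.7; z_{0.2} = -0.8416, z_{0.79} = 0.8064.
σ = (4.7 − 4.263)/(0.8064 − (-0.8416)) = 0.266.
μ = 4.263 − (-0.8416)·0.266 = 4.486.
E[T] = exp(μ + σ²/2) = exp(4.486 + 0.0353) = 92 minutes.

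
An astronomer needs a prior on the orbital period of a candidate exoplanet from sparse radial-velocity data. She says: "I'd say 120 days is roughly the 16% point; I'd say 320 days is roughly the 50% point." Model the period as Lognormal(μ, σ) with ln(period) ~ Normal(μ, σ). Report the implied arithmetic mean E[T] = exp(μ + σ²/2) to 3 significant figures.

E[T] ≈ 520 days

If T ~ Lognormal(μ,σ) then ln T ~ Normal(μ,σ), so the p-quantile of ln T is μ + z_p·σ.
ln(120) = 4.787 and ln(320) = 5.768; z_{0.16} = -0.9945, z_{0.5} = 0.
σ = (5.768 − 4.787)/(0 − (-0.9945)) = 0.986.
μ = 4.787 − (-0.9945)·0.986 = 5.768.
E[T] = exp(μ + σ²/2) = exp(5.768 + 0.4864) = 520 days.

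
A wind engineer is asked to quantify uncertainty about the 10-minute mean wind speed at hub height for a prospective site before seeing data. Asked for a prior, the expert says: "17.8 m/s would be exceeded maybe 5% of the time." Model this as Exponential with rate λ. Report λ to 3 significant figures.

λ ≈ 0.168

P(T > 17.8) = e^(−λ·17.8) = 0.05, so λ = −ln(0.05)/17.8 = 0.168.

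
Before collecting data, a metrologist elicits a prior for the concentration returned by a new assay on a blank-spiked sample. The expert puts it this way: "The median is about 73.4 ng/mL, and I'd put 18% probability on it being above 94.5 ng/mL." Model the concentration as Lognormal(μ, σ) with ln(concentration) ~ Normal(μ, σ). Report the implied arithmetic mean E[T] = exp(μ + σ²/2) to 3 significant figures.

If T ~ Lognormal(μ,σ) then ln T ~ Normal(μ,σ), so the p-quantile of ln T is μ + z_p·σ.
ln(73.4) = 4.296 and ln(94.5) = 4.549; z_{0.5} = 0, z_{0.82} = 0.9154.
σ = (4.549 − 4.296)/(0.9154 − (0)) = 0.276.
μ = 4.296 − (0)·0.276 = 4.296.
E[T] = exp(μ + σ²/2) = exp(4.296 + 0.0381) = 76.3 ng/mL.

E[T] ≈ 76.3 ng/mL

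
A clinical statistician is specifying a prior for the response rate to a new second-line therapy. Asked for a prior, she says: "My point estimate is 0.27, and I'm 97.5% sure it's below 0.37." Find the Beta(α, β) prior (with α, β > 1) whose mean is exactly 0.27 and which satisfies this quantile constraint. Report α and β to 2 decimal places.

α ≈ 22.34, β ≈ 60.40

With mean 0.27 fixed, write α = 0.27s, β = 0.73s where s = α+β.
Need P(θ < 0.37) = 0.975 under Beta(0.27s, 0.73s). Normal approximation: (q−m)/√(m(1−m)/s) ≈ z_{0.975} = 1.96, so s ≈ 0.27·0.73·(1.96)²/(0.37−0.27)² = 75.7.
At s = 75.7: P(θ<0.37) ≈ 0.970. Adjusting to match 0.975 gives s ≈ 82.74.
So α = 0.27·82.74 ≈ 22.34, β = 0.73·82.74 ≈ 60.40.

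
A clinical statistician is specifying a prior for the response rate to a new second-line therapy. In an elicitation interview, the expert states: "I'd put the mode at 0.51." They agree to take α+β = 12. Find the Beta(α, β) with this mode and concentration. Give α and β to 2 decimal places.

For α,β > 1 the Beta mode is (α−1)/(α+β−2). With α+β = 12, the mode is (α−1)/10.
Set (α−1)/10 = 0.51 → α = 1 + 0.51·10 = 6.10.
β = 12 − α = 5.90.

α = 6.10, β = 5.90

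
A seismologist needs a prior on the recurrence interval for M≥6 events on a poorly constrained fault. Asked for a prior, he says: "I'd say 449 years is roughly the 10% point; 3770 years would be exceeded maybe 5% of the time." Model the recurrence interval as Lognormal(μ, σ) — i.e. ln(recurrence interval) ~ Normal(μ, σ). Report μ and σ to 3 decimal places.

μ ≈ 7.039, σ ≈ 0.727

If T ~ Lognormal(μ,σ) then ln T ~ Normal(μ,σ), so the p-quantile of ln T is μ + z_p·σ.
ln(449) = 6.107 and ln(3770) = 8.235; z_{0.1} = -1.282, z_{0.95} = 1.645.
σ = (8.235 − 6.107)/(1.645 − (-1.282)) = 0.727.
μ = 6.107 − (-1.282)·0.727 = 7.039.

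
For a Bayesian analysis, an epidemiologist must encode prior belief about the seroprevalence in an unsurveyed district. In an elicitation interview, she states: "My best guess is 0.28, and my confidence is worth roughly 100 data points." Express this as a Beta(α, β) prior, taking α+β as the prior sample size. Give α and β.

α = 28, β = 72

Under the effective-sample-size interpretation, Beta(α, β) has prior mean α/(α+β) and prior sample size α+β.
So α+β = 100 and α/(α+β) = 0.28, giving α = 0.28·100 = 28 and β = 100 − 28 = 72.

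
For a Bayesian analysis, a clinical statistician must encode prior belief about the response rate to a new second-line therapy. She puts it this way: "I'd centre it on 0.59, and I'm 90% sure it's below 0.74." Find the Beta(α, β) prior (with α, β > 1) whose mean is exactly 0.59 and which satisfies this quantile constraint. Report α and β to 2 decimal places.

With mean 0.59 fixed, write α = 0.59s, β = 0.41s where s = α+β.
Need P(θ < 0.74) = 0.9 under Beta(0.59s, 0.41s). Normal approximation: (q−m)/√(m(1−m)/s) ≈ z_{0.9} = 1.28, so s ≈ 0.59·0.41·(1.28)²/(0.74−0.59)² = 17.7.
At s = 17.7: P(θ<0.74) ≈ 0.907. Adjusting to match 0.9 gives s ≈ 16.69.
So α = 0.59·16.69 ≈ 9.85, β = 0.41·16.69 ≈ 6.84.

α ≈ 9.85, β ≈ 6.84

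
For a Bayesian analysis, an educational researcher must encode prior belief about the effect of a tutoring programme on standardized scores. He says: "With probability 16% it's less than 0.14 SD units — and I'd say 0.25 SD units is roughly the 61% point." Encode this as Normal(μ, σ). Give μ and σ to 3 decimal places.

For Normal(μ,σ), the p-quantile is μ + z_p·σ. Here z_{0.16} = -0.9945, z_{0.61} = 0.2793.
So 0.14 = μ − 0.9945σ and 0.25 = μ + 0.2793σ.
Subtracting: σ = (0.25 − 0.14)/(0.2793 − (-0.9945)) = 0.086.
Then μ = 0.14 − (-0.9945)·0.086 = 0.226.

μ = 0.226, σ = 0.086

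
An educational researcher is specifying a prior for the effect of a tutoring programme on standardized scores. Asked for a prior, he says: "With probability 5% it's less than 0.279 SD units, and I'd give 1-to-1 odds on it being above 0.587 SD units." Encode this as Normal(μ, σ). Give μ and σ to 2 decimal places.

For Normal(μ,σ), the p-quantile is μ + z_p·σ. Here z_{0.05} = -1.645, z_{0.5} = 0.
So 0.279 = μ − 1.645σ and 0.587 = μ + 0σ.
Subtracting: σ = (0.587 − 0.279)/(0 − (-1.645)) = 0.19.
Then μ = 0.279 − (-1.645)·0.19 = 0.59.

μ = 0.59, σ = 0.19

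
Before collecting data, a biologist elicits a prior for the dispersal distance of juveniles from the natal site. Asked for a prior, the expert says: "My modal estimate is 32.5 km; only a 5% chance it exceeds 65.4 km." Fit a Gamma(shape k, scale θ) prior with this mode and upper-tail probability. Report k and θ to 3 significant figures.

Gamma(k,θ) with k>1 has mode (k−1)θ, so θ = 32.5/(k−1).
Need P(X < 65.4) = 0.95 with θ tied to k this way. Start at k = 2, θ = 32.5: P(X<65.4) ≈ 0.597.
Too low — raise k to concentrate. Iterating converges to k ≈ 6.67.
Then θ = 32.5/(6.67−1) ≈ 5.74.

k ≈ 6.67, θ ≈ 5.74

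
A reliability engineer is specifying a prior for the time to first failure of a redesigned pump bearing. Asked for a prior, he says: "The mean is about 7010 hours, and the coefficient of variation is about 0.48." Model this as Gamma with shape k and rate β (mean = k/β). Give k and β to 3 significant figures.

For Gamma(k, rate β): mean = k/β, variance = k/β², so CV = 1/√k.
CV = 0.48, hence k = 1/CV² = 4.34.
Then β = k/mean = 4.34/7010 = 0.000619.

k ≈ 4.34, β ≈ 0.000619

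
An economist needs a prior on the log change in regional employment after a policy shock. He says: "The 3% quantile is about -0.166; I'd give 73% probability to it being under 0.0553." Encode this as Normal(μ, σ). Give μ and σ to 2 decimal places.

For Normal(μ,σ), the p-quantile is μ + z_p·σ. Here z_{0.03} = -1.881, z_{0.73} = 0.6128.
So -0.166 = μ − 1.881σ and 0.0553 = μ + 0.6128σ.
Subtracting: σ = (0.0553 − -0.166)/(0.6128 − (-1.881)) = 0.09.
Then μ = -0.166 − (-1.881)·0.09 = 0.00.

μ = 0.00, σ = 0.09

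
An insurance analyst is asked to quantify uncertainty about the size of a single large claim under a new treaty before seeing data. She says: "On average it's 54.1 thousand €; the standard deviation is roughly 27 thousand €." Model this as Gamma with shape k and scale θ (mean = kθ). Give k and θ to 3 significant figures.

For Gamma(k, scale θ): mean = kθ, variance = kθ², so CV = 1/√k.
CV = SD/mean = 27/54.1 = 0.4991, hence k = 1/CV² = 4.01.
Then θ = mean/k = 54.1/4.01 = 13.5.

k ≈ 4.01, θ ≈ 13.5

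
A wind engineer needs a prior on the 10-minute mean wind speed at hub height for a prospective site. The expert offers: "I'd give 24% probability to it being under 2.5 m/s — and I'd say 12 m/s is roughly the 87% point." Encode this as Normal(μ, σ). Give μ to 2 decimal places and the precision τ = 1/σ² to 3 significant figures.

For Normal(μ,σ), the p-quantile is μ + z_p·σ. Here z_{0.24} = -0.7063, z_{0.87} = 1.126.
So 2.5 = μ − 0.7063σ and 12 = μ + 1.126σ.
Subtracting: σ = (12 − 2.5)/(1.126 − (-0.7063)) = 5.18.
Then μ = 2.5 − (-0.7063)·5.18 = 6.16.
Precision τ = 1/σ² = 1/5.184² = 0.0372.

μ = 6.16, τ = 0.0372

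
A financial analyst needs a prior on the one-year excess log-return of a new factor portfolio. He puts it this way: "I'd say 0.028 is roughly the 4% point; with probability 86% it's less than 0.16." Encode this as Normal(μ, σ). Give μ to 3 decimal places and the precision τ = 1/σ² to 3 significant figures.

μ = 0.110, τ = 460

The p-quantile of Normal(μ,σ) is μ + z_p·σ, with z_{0.04} = -1.751 and z_{0.86} = 1.08.
Eliminate σ: μ = (z₂·x₁ − z₁·x₂)/(z₂ − z₁) = (1.08·0.028 − (-1.751)·0.16)/2.831 = 0.110.
Then σ = (x₂ − x₁)/(z₂ − z₁) = (0.16 − 0.028)/2.831 = 0.047.
Precision τ = 1/σ² = 1/0.04663² = 460.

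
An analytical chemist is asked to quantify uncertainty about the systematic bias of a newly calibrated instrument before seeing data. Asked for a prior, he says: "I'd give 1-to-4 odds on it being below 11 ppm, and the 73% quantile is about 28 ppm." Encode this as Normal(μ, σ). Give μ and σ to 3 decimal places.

For Normal(μ,σ), the p-quantile is μ + z_p·σ. Here z_{0.2} = -0.8416, z_{0.73} = 0.6128.
So 11 = μ − 0.8416σ and 28 = μ + 0.6128σ.
Subtracting: σ = (28 − 11)/(0.6128 − (-0.8416)) = 11.688.
Then μ = 11 − (-0.8416)·11.688 = 20.837.

μ = 20.837, σ = 11.688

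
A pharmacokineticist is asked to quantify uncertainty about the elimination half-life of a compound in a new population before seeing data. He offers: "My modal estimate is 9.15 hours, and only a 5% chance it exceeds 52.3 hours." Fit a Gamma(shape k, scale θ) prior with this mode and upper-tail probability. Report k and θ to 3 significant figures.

Gamma(k,θ) with k>1 has mode (k−1)θ, so θ = 9.15/(k−1).
Need P(X < 52.3) = 0.95 with θ tied to k this way. Start at k = 2, θ = 9.15: P(X<52.3) ≈ 0.978.
Too high — lower k to spread out. Iterating converges to k ≈ 1.76.
Then θ = 9.15/(1.76−1) ≈ 12.

k ≈ 1.76, θ ≈ 12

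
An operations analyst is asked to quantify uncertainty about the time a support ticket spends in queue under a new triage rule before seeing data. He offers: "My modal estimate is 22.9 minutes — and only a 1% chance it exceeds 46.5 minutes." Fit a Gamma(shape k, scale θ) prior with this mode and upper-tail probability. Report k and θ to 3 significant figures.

k ≈ 10.8, θ ≈ 2.35

Gamma(k,θ) with k>1 has mode (k−1)θ, so θ = 22.9/(k−1).
Need P(X < 46.5) = 0.99 with θ tied to k this way. Start at k = 2, θ = 22.9: P(X<46.5) ≈ 0.602.
Too low — raise k to concentrate. Iterating converges to k ≈ 10.8.
Then θ = 22.9/(10.8−1) ≈ 2.35.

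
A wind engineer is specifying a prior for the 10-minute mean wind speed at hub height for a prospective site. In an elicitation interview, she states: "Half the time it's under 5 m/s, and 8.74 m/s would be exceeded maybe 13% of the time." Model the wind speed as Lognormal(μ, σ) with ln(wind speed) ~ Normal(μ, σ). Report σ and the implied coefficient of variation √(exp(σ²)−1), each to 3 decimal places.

σ ≈ 0.496, CV ≈ 0.528

If T ~ Lognormal(μ,σ) then ln T ~ Normal(μ,σ), so the p-quantile of ln T is μ + z_p·σ.
ln(5) = 1.609 and ln(8.74) = 2.168; z_{0.5} = 0, z_{0.87} = 1.126.
σ = (2.168 − 1.609)/(1.126 − (0)) = 0.496.
μ = 1.609 − (0)·0.496 = 1.609.
CV = √(exp(σ²)−1) = √(exp(0.2458)−1) = 0.528.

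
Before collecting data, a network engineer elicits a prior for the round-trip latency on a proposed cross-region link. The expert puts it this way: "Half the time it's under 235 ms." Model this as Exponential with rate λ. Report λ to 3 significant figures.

Exponential median = ln 2 / λ, so λ = ln 2 / 235.0 = 0.00295.

λ ≈ 0.00295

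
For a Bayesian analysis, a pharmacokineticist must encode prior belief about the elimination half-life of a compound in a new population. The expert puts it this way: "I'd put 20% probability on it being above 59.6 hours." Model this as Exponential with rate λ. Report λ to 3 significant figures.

P(T > 59.6) = e^(−λ·59.6) = 0.2, so λ = −ln(0.2)/59.6 = 0.027.

λ ≈ 0.027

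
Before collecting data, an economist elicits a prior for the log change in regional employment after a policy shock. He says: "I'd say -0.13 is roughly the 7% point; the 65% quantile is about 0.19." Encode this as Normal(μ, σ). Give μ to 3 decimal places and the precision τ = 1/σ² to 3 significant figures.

The p-quantile of Normal(μ,σ) is μ + z_p·σ, with z_{0.07} = -1.476 and z_{0.65} = 0.3853.
Eliminate σ: μ = (z₂·x₁ − z₁·x₂)/(z₂ − z₁) = (0.3853·-0.13 − (-1.476)·0.19)/1.861 = 0.124.
Then σ = (x₂ − x₁)/(z₂ − z₁) = (0.19 − -0.13)/1.861 = 0.172.
Precision τ = 1/σ² = 1/0.1719² = 33.8.

μ = 0.124, τ = 33.8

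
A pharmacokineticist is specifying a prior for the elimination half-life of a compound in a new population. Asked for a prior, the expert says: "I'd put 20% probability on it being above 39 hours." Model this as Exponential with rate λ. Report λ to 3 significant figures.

λ ≈ 0.0413

P(T > 39.0) = e^(−λ·39.0) = 0.2, so λ = −ln(0.2)/39.0 = 0.0413.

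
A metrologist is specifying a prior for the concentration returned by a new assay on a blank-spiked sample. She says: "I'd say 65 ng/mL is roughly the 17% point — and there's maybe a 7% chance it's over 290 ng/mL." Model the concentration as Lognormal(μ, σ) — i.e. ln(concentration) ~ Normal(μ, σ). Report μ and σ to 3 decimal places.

If T ~ Lognormal(μ,σ) then ln T ~ Normal(μ,σ), so the p-quantile of ln T is μ + z_p·σ.
ln(65) = 4.174 and ln(290) = 5.67; z_{0.17} = -0.9542, z_{0.93} = 1.476.
σ = (5.67 − 4.174)/(1.476 − (-0.9542)) = 0.615.
μ = 4.174 − (-0.9542)·0.615 = 4.762.

μ ≈ 4.762, σ ≈ 0.615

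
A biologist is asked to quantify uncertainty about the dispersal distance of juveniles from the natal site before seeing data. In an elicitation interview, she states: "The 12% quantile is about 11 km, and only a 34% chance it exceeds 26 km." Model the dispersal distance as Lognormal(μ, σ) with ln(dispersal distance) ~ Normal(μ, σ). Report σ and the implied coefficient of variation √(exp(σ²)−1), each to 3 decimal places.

σ ≈ 0.542, CV ≈ 0.584

If T ~ Lognormal(μ,σ) then ln T ~ Normal(μ,σ), so the p-quantile of ln T is μ + z_p·σ.
ln(11) = 2.398 and ln(26) = 3.258; z_{0.12} = -1.175, z_{0.66} = 0.4125.
σ = (3.258 − 2.398)/(0.4125 − (-1.175)) = 0.542.
μ = 2.398 − (-1.175)·0.542 = 3.035.
CV = √(exp(σ²)−1) = √(exp(0.2936)−1) = 0.584.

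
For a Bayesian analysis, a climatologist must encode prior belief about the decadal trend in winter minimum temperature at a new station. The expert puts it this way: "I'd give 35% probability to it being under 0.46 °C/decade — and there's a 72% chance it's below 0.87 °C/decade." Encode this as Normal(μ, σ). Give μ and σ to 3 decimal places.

The p-quantile of Normal(μ,σ) is μ + z_p·σ, with z_{0.35} = -0.3853 and z_{0.72} = 0.5828.
Eliminate σ: μ = (z₂·x₁ − z₁·x₂)/(z₂ − z₁) = (0.5828·0.46 − (-0.3853)·0.87)/0.9682 = 0.623.
Then σ = (x₂ − x₁)/(z₂ − z₁) = (0.87 − 0.46)/0.9682 = 0.423.

μ = 0.623, σ = 0.423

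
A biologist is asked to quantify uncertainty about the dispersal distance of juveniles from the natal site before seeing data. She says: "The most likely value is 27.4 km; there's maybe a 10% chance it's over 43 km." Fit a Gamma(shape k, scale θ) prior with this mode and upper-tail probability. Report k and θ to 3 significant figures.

Gamma(k,θ) with k>1 has mode (k−1)θ, so θ = 27.4/(k−1).
Need P(X < 43) = 0.9 with θ tied to k this way. Start at k = 2, θ = 27.4: P(X<43) ≈ 0.465.
Too low — raise k to concentrate. Iterating converges to k ≈ 10.2.
Then θ = 27.4/(10.2−1) ≈ 2.97.

k ≈ 10.2, θ ≈ 2.97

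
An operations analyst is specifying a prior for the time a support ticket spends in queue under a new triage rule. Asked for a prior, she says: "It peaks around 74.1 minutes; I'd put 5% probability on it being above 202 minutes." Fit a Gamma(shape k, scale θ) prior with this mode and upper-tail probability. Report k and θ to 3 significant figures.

k ≈ 3.67, θ ≈ 27.7

Gamma(k,θ) with k>1 has mode (k−1)θ, so θ = 74.1/(k−1).
Need P(X < 202) = 0.95 with θ tied to k this way. Start at k = 2, θ = 74.1: P(X<202) ≈ 0.756.
Too low — raise k to concentrate. Iterating converges to k ≈ 3.67.
Then θ = 74.1/(3.67−1) ≈ 27.7.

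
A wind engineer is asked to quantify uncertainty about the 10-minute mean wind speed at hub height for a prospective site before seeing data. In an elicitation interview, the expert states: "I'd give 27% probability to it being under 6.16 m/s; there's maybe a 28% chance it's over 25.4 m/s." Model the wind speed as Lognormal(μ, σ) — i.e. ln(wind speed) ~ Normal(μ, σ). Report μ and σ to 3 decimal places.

μ ≈ 2.544, σ ≈ 1.185

If T ~ Lognormal(μ,σ) then ln T ~ Normal(μ,σ), so the p-quantile of ln T is μ + z_p·σ.
ln(6.16) = 1.818 and ln(25.4) = 3.235; z_{0.27} = -0.6128, z_{0.72} = 0.5828.
σ = (3.235 − 1.818)/(0.5828 − (-0.6128)) = 1.185.
μ = 1.818 − (-0.6128)·1.185 = 2.544.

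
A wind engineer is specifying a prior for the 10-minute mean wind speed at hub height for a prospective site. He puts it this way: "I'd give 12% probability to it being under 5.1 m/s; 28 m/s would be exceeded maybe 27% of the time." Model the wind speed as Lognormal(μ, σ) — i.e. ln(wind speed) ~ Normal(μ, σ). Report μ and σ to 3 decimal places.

μ ≈ 2.748, σ ≈ 0.953

If T ~ Lognormal(μ,σ) then ln T ~ Normal(μ,σ), so the p-quantile of ln T is μ + z_p·σ.
ln(5.1) = 1.629 and ln(28) = 3.332; z_{0.12} = -1.175, z_{0.73} = 0.6128.
σ = (3.332 − 1.629)/(0.6128 − (-1.175)) = 0.953.
μ = 1.629 − (-1.175)·0.953 = 2.748.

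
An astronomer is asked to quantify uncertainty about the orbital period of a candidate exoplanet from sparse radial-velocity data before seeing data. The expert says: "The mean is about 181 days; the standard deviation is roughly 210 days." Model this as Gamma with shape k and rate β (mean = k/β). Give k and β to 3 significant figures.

k ≈ 0.743, β ≈ 0.0041

For Gamma(k, rate β): mean = k/β, variance = k/β², so CV = 1/√k.
CV = SD/mean = 210/181 = 1.16, hence k = 1/CV² = 0.743.
Then β = k/mean = 0.743/181 = 0.0041.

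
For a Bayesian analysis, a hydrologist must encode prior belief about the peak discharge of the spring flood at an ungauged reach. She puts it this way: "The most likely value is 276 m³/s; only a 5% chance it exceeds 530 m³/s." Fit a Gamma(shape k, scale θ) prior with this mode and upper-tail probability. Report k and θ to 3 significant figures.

k ≈ 7.53, θ ≈ 42.3

Gamma(k,θ) with k>1 has mode (k−1)θ, so θ = 276/(k−1).
Need P(X < 530) = 0.95 with θ tied to k this way. Start at k = 2, θ = 276: P(X<530) ≈ 0.572.
Too low — raise k to concentrate. Iterating converges to k ≈ 7.53.
Then θ = 276/(7.53−1) ≈ 42.3.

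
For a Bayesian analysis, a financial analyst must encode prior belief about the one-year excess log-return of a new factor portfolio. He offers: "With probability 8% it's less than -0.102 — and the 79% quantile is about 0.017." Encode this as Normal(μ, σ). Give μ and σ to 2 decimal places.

The p-quantile of Normal(μ,σ) is μ + z_p·σ, with z_{0.08} = -1.405 and z_{0.79} = 0.8064.
Eliminate σ: μ = (z₂·x₁ − z₁·x₂)/(z₂ − z₁) = (0.8064·-0.102 − (-1.405)·0.017)/2.211 = -0.03.
Then σ = (x₂ − x₁)/(z₂ − z₁) = (0.017 − -0.102)/2.211 = 0.05.

μ = -0.03, σ = 0.05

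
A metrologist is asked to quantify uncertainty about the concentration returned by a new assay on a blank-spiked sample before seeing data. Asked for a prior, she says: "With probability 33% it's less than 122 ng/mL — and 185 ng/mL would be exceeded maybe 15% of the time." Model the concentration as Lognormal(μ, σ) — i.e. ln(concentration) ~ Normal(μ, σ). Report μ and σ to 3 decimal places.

If T ~ Lognormal(μ,σ) then ln T ~ Normal(μ,σ), so the p-quantile of ln T is μ + z_p·σ.
ln(122) = 4.804 and ln(185) = 5.22; z_{0.33} = -0.4399, z_{0.85} = 1.036.
σ = (5.22 − 4.804)/(1.036 − (-0.4399)) = 0.282.
μ = 4.804 − (-0.4399)·0.282 = 4.928.

μ ≈ 4.928, σ ≈ 0.282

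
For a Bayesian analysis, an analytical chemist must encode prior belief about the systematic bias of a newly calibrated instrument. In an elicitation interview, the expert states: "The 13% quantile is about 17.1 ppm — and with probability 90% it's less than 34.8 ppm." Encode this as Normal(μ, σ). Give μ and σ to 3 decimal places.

For Normal(μ,σ), the p-quantile is μ + z_p·σ. Here z_{0.13} = -1.126, z_{0.9} = 1.282.
So 17.1 = μ − 1.126σ and 34.8 = μ + 1.282σ.
Subtracting: σ = (34.8 − 17.1)/(1.282 − (-1.126)) = 7.351.
Then μ = 17.1 − (-1.126)·7.351 = 25.380.

μ = 25.380, σ = 7.351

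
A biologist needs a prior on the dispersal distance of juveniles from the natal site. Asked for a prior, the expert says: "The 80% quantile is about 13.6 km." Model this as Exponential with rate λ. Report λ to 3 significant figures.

P(T < 13.6) = 1 − e^(−λ·13.6) = 0.8, so λ = −ln(1−0.8)/13.6 = −ln(0.2)/13.6 = 0.118.

λ ≈ 0.118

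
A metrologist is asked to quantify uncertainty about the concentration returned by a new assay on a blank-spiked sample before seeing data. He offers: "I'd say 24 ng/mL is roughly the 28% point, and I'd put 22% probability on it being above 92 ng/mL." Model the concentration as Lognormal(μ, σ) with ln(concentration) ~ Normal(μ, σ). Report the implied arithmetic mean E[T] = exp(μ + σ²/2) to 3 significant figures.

E[T] ≈ 69.9 ng/mL

If T ~ Lognormal(μ,σ) then ln T ~ Normal(μ,σ), so the p-quantile of ln T is μ + z_p·σ.
ln(24) = 3.178 and ln(92) = 4.522; z_{0.28} = -0.5828, z_{0.78} = 0.7722.
σ = (4.522 − 3.178)/(0.7722 − (-0.5828)) = 0.992.
μ = 3.178 − (-0.5828)·0.992 = 3.756.
E[T] = exp(μ + σ²/2) = exp(3.756 + 0.4917) = 69.9 ng/mL.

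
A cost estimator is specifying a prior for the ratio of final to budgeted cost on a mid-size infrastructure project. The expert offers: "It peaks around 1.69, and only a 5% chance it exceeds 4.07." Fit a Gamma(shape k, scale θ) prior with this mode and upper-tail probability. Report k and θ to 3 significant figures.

k ≈ 4.53, θ ≈ 0.479

Gamma(k,θ) with k>1 has mode (k−1)θ, so θ = 1.69/(k−1).
Need P(X < 4.07) = 0.95 with θ tied to k this way. Start at k = 2, θ = 1.69: P(X<4.07) ≈ 0.693.
Too low — raise k to concentrate. Iterating converges to k ≈ 4.53.
Then θ = 1.69/(4.53−1) ≈ 0.479.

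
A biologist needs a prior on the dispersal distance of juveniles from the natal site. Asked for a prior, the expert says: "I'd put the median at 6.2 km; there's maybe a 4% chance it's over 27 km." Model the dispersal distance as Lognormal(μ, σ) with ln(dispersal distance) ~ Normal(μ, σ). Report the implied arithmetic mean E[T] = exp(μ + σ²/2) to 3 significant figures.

E[T] ≈ 8.83 km

If T ~ Lognormal(μ,σ) then ln T ~ Normal(μ,σ), so the p-quantile of ln T is μ + z_p·σ.
ln(6.2) = 1.825 and ln(27) = 3.296; z_{0.5} = 0, z_{0.96} = 1.751.
σ = (3.296 − 1.825)/(1.751 − (0)) = 0.840.
μ = 1.825 − (0)·0.840 = 1.825.
E[T] = exp(μ + σ²/2) = exp(1.825 + 0.3531) = 8.83 km.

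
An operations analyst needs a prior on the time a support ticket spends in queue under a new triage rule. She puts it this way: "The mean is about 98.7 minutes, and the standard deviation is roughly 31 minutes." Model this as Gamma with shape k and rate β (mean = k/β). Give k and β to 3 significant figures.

k ≈ 10.1, β ≈ 0.103

For Gamma(k, rate β): mean = k/β, variance = k/β², so CV = 1/√k.
CV = SD/mean = 31/98.7 = 0.3141, hence k = 1/CV² = 10.1.
Then β = k/mean = 10.1/98.7 = 0.103.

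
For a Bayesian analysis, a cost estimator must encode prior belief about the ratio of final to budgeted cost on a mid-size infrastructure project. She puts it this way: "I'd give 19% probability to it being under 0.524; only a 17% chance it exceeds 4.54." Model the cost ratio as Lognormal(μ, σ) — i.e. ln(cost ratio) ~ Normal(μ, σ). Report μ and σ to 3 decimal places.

If T ~ Lognormal(μ,σ) then ln T ~ Normal(μ,σ), so the p-quantile of ln T is μ + z_p·σ.
ln(0.524) = -0.6463 and ln(4.54) = 1.513; z_{0.19} = -0.8779, z_{0.83} = 0.9542.
σ = (1.513 − -0.6463)/(0.9542 − (-0.8779)) = 1.179.
μ = -0.6463 − (-0.8779)·1.179 = 0.388.

μ ≈ 0.388, σ ≈ 1.179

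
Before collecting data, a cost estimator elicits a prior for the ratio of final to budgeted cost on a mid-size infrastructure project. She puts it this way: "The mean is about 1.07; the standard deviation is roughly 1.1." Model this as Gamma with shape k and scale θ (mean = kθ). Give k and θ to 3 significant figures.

For Gamma(k, scale θ): mean = kθ, variance = kθ², so CV = 1/√k.
CV = SD/mean = 1.1/1.07 = 1.028, hence k = 1/CV² = 0.946.
Then θ = mean/k = 1.07/0.946 = 1.13.

k ≈ 0.946, θ ≈ 1.13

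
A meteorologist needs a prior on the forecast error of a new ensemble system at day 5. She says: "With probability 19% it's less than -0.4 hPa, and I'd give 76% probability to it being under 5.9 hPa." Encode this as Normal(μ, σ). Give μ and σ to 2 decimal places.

μ = 3.09, σ = 3.98

The p-quantile of Normal(μ,σ) is μ + z_p·σ, with z_{0.19} = -0.8779 and z_{0.76} = 0.7063.
Eliminate σ: μ = (z₂·x₁ − z₁·x₂)/(z₂ − z₁) = (0.7063·-0.4 − (-0.8779)·5.9)/1.584 = 3.09.
Then σ = (x₂ − x₁)/(z₂ − z₁) = (5.9 − -0.4)/1.584 = 3.98.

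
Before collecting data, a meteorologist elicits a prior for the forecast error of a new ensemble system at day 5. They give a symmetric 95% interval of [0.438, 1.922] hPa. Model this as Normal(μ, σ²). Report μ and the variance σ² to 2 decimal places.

μ = 1.18, σ² = 0.14

A symmetric 95% interval runs μ ± z·σ with z = 1.96.
Half-width = 0.742, so σ = 0.742/1.96 = 0.379 and σ² = 0.14.
μ is the interval midpoint, 1.18.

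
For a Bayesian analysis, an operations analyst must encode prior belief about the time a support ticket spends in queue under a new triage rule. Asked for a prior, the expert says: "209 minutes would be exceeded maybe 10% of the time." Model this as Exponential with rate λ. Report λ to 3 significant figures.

P(T > 209.0) = e^(−λ·209.0) = 0.1, so λ = −ln(0.1)/209.0 = 0.011.

λ ≈ 0.011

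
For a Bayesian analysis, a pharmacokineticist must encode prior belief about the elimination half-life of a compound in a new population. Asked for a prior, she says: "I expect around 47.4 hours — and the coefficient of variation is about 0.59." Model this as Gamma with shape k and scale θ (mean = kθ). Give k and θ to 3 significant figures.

For Gamma(k, scale θ): mean = kθ, variance = kθ², so CV = 1/√k.
CV = 0.59, hence k = 1/CV² = 2.87.
Then θ = mean/k = 47.4/2.87 = 16.5.

k ≈ 2.87, θ ≈ 16.5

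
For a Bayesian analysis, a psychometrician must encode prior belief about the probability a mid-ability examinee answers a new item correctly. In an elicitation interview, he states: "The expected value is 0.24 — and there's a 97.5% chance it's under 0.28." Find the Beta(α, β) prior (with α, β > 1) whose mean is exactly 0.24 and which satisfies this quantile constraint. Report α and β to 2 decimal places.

α ≈ 110.55, β ≈ 350.08

With mean 0.24 fixed, write α = 0.24s, β = 0.76s where s = α+β.
Need P(θ < 0.28) = 0.975 under Beta(0.24s, 0.76s). Normal approximation: (q−m)/√(m(1−m)/s) ≈ z_{0.975} = 1.96, so s ≈ 0.24·0.76·(1.96)²/(0.28−0.24)² = 437.9.
At s = 437.9: P(θ<0.28) ≈ 0.972. Adjusting to match 0.975 gives s ≈ 460.63.
So α = 0.24·460.63 ≈ 110.55, β = 0.76·460.63 ≈ 350.08.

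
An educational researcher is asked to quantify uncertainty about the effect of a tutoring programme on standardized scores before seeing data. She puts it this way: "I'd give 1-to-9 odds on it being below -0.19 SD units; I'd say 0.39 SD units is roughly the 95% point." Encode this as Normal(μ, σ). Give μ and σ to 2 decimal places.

For Normal(μ,σ), the p-quantile is μ + z_p·σ. Here z_{0.1} = -1.282, z_{0.95} = 1.645.
So -0.19 = μ − 1.282σ and 0.39 = μ + 1.645σ.
Subtracting: σ = (0.39 − -0.19)/(1.645 − (-1.282)) = 0.20.
Then μ = -0.19 − (-1.282)·0.20 = 0.06.

μ = 0.06, σ = 0.20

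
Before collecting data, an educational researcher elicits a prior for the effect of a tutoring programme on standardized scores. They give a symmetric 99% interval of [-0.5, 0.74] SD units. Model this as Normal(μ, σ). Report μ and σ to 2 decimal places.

μ = 0.12, σ = 0.24

A symmetric 99% interval runs μ ± z·σ with z = 2.576.
Half-width = 0.62, so σ = 0.62/2.576 = 0.24.
μ is the interval midpoint, 0.12.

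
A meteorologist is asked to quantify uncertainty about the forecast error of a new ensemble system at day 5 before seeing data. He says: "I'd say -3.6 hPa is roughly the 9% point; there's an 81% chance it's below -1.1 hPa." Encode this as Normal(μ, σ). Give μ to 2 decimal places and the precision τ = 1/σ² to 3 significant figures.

For Normal(μ,σ), the p-quantile is μ + z_p·σ. Here z_{0.09} = -1.341, z_{0.81} = 0.8779.
So -3.6 = μ − 1.341σ and -1.1 = μ + 0.8779σ.
Subtracting: σ = (-1.1 − -3.6)/(0.8779 − (-1.341)) = 1.13.
Then μ = -3.6 − (-1.341)·1.13 = -2.09.
Precision τ = 1/σ² = 1/1.127² = 0.788.

μ = -2.09, τ = 0.788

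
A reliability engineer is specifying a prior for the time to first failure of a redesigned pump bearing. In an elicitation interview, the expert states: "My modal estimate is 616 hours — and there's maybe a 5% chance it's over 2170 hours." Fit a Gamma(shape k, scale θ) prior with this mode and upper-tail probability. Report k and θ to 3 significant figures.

k ≈ 2.63, θ ≈ 379

Gamma(k,θ) with k>1 has mode (k−1)θ, so θ = 616/(k−1).
Need P(X < 2170) = 0.95 with θ tied to k this way. Start at k = 2, θ = 616: P(X<2170) ≈ 0.866.
Too low — raise k to concentrate. Iterating converges to k ≈ 2.63.
Then θ = 616/(2.63−1) ≈ 379.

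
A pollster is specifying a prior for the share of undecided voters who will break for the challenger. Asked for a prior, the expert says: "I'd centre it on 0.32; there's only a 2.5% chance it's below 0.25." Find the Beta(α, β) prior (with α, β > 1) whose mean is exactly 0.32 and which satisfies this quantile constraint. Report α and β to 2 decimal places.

α ≈ 50.90, β ≈ 108.17

With mean 0.32 fixed, write α = 0.32s, β = 0.68s where s = α+β.
Need P(θ < 0.25) = 0.025 under Beta(0.32s, 0.68s). Normal approximation: (q−m)/√(m(1−m)/s) ≈ z_{0.025} = -1.96, so s ≈ 0.32·0.68·(-1.96)²/(0.25−0.32)² = 170.6.
At s = 170.6: P(θ<0.25) ≈ 0.021. Adjusting to match 0.025 gives s ≈ 159.07.
So α = 0.32·159.07 ≈ 50.90, β = 0.68·159.07 ≈ 108.17.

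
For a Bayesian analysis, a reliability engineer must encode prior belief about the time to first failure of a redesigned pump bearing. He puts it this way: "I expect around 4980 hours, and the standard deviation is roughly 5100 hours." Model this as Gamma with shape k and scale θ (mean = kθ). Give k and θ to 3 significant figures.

For Gamma(k, scale θ): mean = kθ, variance = kθ², so CV = 1/√k.
CV = SD/mean = 5100/4980 = 1.024, hence k = 1/CV² = 0.953.
Then θ = mean/k = 4980/0.953 = 5220.

k ≈ 0.953, θ ≈ 5220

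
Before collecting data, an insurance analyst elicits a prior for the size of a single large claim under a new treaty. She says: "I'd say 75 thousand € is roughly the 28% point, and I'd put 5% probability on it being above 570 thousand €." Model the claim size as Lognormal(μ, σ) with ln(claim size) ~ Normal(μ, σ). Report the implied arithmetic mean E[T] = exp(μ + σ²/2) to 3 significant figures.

E[T] ≈ 193 thousand €

If T ~ Lognormal(μ,σ) then ln T ~ Normal(μ,σ), so the p-quantile of ln T is μ + z_p·σ.
ln(75) = 4.317 and ln(570) = 6.346; z_{0.28} = -0.5828, z_{0.95} = 1.645.
σ = (6.346 − 4.317)/(1.645 − (-0.5828)) = 0.910.
μ = 4.317 − (-0.5828)·0.910 = 4.848.
E[T] = exp(μ + σ²/2) = exp(4.848 + 0.4144) = 193 thousand €.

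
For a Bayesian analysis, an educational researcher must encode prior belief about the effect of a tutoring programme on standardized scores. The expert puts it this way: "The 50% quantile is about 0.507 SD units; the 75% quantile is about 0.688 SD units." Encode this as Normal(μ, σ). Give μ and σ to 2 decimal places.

For Normal(μ,σ), the p-quantile is μ + z_p·σ. Here z_{0.5} = 0, z_{0.75} = 0.6745.
So 0.507 = μ + 0σ and 0.688 = μ + 0.6745σ.
Subtracting: σ = (0.688 − 0.507)/(0.6745 − (0)) = 0.27.
Then μ = 0.507 − (0)·0.27 = 0.51.

μ = 0.51, σ = 0.27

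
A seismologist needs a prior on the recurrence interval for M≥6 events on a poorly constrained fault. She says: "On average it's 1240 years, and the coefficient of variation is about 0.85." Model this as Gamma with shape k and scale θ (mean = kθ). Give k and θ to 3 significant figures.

For Gamma(k, scale θ): mean = kθ, variance = kθ², so CV = 1/√k.
CV = 0.85, hence k = 1/CV² = 1.38.
Then θ = mean/k = 1240/1.38 = 896.

k ≈ 1.38, θ ≈ 896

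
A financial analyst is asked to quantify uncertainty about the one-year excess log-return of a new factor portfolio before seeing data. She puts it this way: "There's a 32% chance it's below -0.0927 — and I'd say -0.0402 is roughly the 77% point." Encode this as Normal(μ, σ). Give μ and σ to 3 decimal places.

The p-quantile of Normal(μ,σ) is μ + z_p·σ, with z_{0.32} = -0.4677 and z_{0.77} = 0.7388.
Eliminate σ: μ = (z₂·x₁ − z₁·x₂)/(z₂ − z₁) = (0.7388·-0.0927 − (-0.4677)·-0.0402)/1.207 = -0.072.
Then σ = (x₂ − x₁)/(z₂ − z₁) = (-0.0402 − -0.0927)/1.207 = 0.044.

μ = -0.072, σ = 0.044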